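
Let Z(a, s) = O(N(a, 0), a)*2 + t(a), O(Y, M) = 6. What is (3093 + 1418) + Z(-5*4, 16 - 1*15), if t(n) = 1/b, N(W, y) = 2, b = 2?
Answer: 9047/2 ≈ 4523.5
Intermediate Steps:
t(n) = 1/2
Z(a, s) = 25/2 (Z(a, s) = 6*2 + 1/2 = 12 + 1/2 = 25/2)
(3093 + 1418) + Z(-5*4, 16 - 1*15) = (3093 + 1418) + 25/2 = 4511 + 25/2 = 9047/2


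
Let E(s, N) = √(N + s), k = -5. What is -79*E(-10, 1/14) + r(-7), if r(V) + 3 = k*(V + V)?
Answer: 67 - 79*I*√1946/14 ≈ 67.0 - 248.93*I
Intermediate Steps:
r(V) = -3 - 10*V (r(V) = -3 - 5*(V + V) = -3 - 10*V)
-79*E(-10, 1/14) + r(-7) = -79*√(1/14 - 10) + (-3 - 10*(-7)) = -79*√(1/14 - 10) + (-3 + 70) = -79*I*√1946/14 + 67 = 67 - 79*I*√1946/14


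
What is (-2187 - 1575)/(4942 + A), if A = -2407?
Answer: -1254/845 ≈ -1.4840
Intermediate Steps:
(-2187 - 1575)/(4942 + A) = (-2187 - 1575)/(4942 - 2407) = -3762/2535 = -3762*1/2535 = -1254/845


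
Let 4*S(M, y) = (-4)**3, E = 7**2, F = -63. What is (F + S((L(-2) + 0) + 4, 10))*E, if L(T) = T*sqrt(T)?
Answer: -3871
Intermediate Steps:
L(T) = T**(3/2)
E = 49
S(M, y) = -16 (S(M, y) = (1/4)*(-4)**3 = (1/4)*(-64) = -16)
(F + S((L(-2) + 0) + 4, 10))*E = (-63 - 16)*49 = -79*49 = -3871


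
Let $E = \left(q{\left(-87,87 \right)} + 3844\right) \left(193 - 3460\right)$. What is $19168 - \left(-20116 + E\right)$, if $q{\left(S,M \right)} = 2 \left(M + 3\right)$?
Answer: $13185692$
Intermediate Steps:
$q{\left(S,M \right)} = 6 + 2 M$ ($q{\left(S,M \right)} = 2 \left(3 + M\right) = 6 + 2 M$)
$E = -13146408$ ($E = \left(\left(6 + 2 \cdot 87\right) + 3844\right) \left(193 - 3460\right) = \left(\left(6 + 174\right) + 3844\right) \left(-3267\right) = \left(180 + 3844\right) \left(-3267\right) = 4024 \left(-3267\right) = -13146408$)
$19168 - \left(-20116 + E\right) = 19168 + \left(20116 - -13146408\right) = 19168 + \left(20116 + 13146408\right) = 19168 + 13166524 = 13185692$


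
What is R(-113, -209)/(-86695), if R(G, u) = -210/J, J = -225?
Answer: -2/185775 ≈ -1.0766e-5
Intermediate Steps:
R(G, u) = 14/15 (R(G, u) = -210/(-225) = -210*(-1/225) = 14/15)
R(-113, -209)/(-86695) = (14/15)/(-86695) = (14/15)*(-1/86695) = -2/185775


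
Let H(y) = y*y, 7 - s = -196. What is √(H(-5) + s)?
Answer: 2*√57 ≈ 15.100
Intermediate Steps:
s = 203 (s = 7 - 1*(-196) = 7 + 196 = 203)
H(y) = y²
√(H(-5) + s) = √((-5)² + 203) = √(25 + 203) = √228 = 2*√57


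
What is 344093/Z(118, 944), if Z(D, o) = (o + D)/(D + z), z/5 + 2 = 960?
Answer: 281468074/177 ≈ 1.5902e+6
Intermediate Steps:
z = 4790 (z = -10 + 5*960 = -10 + 4800 = 4790)
Z(D, o) = (D + o)/(4790 + D) (Z(D, o) = (o + D)/(D + 4790) = (D + o)/(4790 + D))
344093/Z(118, 944) = 344093/(((118 + 944)/(4790 + 118))) = 344093/((1062/4908)) = 344093/(((1/4908)*1062)) = 344093/(177/818) = 344093*(818/177) = 281468074/177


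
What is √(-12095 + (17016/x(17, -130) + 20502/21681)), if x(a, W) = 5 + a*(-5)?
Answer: I*√7141955386170/24090 ≈ 110.94*I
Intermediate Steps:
x(a, W) = 5 - 5*a
√(-12095 + (17016/x(17, -130) + 20502/21681)) = √(-12095 + (17016/(5 - 5*17) + 20502/21681)) = √(-12095 + (17016/(5 - 85) + 20502*(1/21681))) = √(-12095 + (17016/(-80) + 2278/2409)) = √(-12095 + (17016*(-1/80) + 2278/2409)) = √(-12095 + (-2127/10 + 2278/2409)) = √(-12095 - 5101163/24090) = √(-296469713/24090) = I*√7141955386170/24090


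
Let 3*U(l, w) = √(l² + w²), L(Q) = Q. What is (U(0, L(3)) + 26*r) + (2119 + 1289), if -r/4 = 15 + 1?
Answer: 1745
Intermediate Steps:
r = -64 (r = -4*(15 + 1) = -4*16 = -64)
U(l, w) = √(l² + w²)/3
(U(0, L(3)) + 26*r) + (2119 + 1289) = (√(0² + 3²)/3 + 26*(-64)) + (2119 + 1289) = (√(0 + 9)/3 - 1664) + 3408 = (√9/3 - 1664) + 3408 = ((⅓)*3 - 1664) + 3408 = (1 - 1664) + 3408 = -1663 + 3408 = 1745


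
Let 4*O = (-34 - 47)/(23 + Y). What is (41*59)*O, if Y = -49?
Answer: 195939/104 ≈ 1884.0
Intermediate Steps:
O = 81/104 (O = ((-34 - 47)/(23 - 49))/4 = (-81/(-26))/4 = (-81*(-1/26))/4 = (¼)*(81/26) = 81/104 ≈ 0.77885)
(41*59)*O = (41*59)*(81/104) = 2419*(81/104) = 195939/104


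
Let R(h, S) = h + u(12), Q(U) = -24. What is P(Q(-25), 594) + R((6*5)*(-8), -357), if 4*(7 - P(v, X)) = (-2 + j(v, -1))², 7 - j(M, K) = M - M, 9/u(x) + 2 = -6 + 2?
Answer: -963/4 ≈ -240.75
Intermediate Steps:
u(x) = -3/2 (u(x) = 9/(-2 + (-6 + 2)) = 9/(-2 - 4) = 9/(-6) = 9*(-⅙) = -3/2)
j(M, K) = 7 (j(M, K) = 7 - (M - M) = 7 - 1*0 = 7 + 0 = 7)
R(h, S) = -3/2 + h (R(h, S) = h - 3/2 = -3/2 + h)
P(v, X) = ¾ (P(v, X) = 7 - (-2 + 7)²/4 = 7 - ¼*5² = 7 - ¼*25 = 7 - 25/4 = ¾)
P(Q(-25), 594) + R((6*5)*(-8), -357) = ¾ + (-3/2 + (6*5)*(-8)) = ¾ + (-3/2 + 30*(-8)) = ¾ + (-3/2 - 240) = ¾ - 483/2 = -963/4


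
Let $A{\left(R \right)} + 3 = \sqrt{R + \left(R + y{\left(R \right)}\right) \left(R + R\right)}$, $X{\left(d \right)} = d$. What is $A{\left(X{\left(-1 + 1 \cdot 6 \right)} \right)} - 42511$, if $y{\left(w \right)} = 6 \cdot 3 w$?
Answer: $-42514 + \sqrt{955} \approx -42483.0$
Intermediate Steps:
$y{\left(w \right)} = 18 w$
$A{\left(R \right)} = -3 + \sqrt{R + 38 R^{2}}$ ($A{\left(R \right)} = -3 + \sqrt{R + \left(R + 18 R\right) \left(R + R\right)} = -3 + \sqrt{R + 19 R 2 R} = -3 + \sqrt{R + 38 R^{2}}$)
$A{\left(X{\left(-1 + 1 \cdot 6 \right)} \right)} - 42511 = \left(-3 + \sqrt{\left(-1 + 1 \cdot 6\right) \left(1 + 38 \left(-1 + 1 \cdot 6\right)\right)}\right) - 42511 = \left(-3 + \sqrt{\left(-1 + 6\right) \left(1 + 38 \left(-1 + 6\right)\right)}\right) - 42511 = \left(-3 + \sqrt{5 \left(1 + 38 \cdot 5\right)}\right) - 42511 = \left(-3 + \sqrt{5 \left(1 + 190\right)}\right) - 42511 = \left(-3 + \sqrt{5 \cdot 191}\right) - 42511 = \left(-3 + \sqrt{955}\right) - 42511 = -42514 + \sqrt{955}$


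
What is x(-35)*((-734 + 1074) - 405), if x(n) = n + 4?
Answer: 2015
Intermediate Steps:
x(n) = 4 + n
x(-35)*((-734 + 1074) - 405) = (4 - 35)*((-734 + 1074) - 405) = -31*(340 - 405) = -31*(-65) = 2015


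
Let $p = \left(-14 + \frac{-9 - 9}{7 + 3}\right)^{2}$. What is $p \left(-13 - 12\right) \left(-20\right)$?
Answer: $124820$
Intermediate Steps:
$p = \frac{6241}{25}$ ($p = \left(-14 - \frac{18}{10}\right)^{2} = \left(-14 - \frac{9}{5}\right)^{2} = \left(- \frac{79}{5}\right)^{2} = \frac{6241}{25} \approx 249.64$)
$p \left(-13 - 12\right) \left(-20\right) = \frac{6241 \left(-13 - 12\right) \left(-20\right)}{25} = \frac{6241 \left(\left(-25\right) \left(-20\right)\right)}{25} = \frac{6241}{25} \cdot 500 = 124820$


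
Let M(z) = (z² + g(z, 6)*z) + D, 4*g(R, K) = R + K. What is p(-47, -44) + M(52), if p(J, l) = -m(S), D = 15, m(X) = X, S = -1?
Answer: 3474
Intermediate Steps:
g(R, K) = K/4 + R/4 (g(R, K) = (R + K)/4 = (K + R)/4 = K/4 + R/4)
p(J, l) = 1 (p(J, l) = -1*(-1) = 1)
M(z) = 15 + z² + z*(3/2 + z/4) (M(z) = (z² + ((¼)*6 + z/4)*z) + 15 = (z² + (3/2 + z/4)*z) + 15 = (z² + z*(3/2 + z/4)) + 15 = 15 + z² + z*(3/2 + z/4))
p(-47, -44) + M(52) = 1 + (15 + (3/2)*52 + (5/4)*52²) = 1 + (15 + 78 + (5/4)*2704) = 1 + (15 + 78 + 3380) = 1 + 3473 = 3474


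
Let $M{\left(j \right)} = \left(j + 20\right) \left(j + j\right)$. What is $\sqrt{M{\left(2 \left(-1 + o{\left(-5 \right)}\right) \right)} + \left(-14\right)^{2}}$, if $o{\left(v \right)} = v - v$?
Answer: $2 \sqrt{31} \approx 11.136$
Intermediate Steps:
$o{\left(v \right)} = 0$
$M{\left(j \right)} = 2 j \left(20 + j\right)$ ($M{\left(j \right)} = \left(20 + j\right) 2 j = 2 j \left(20 + j\right)$)
$\sqrt{M{\left(2 \left(-1 + o{\left(-5 \right)}\right) \right)} + \left(-14\right)^{2}} = \sqrt{2 \cdot 2 \left(-1 + 0\right) \left(20 + 2 \left(-1 + 0\right)\right) + \left(-14\right)^{2}} = \sqrt{2 \cdot 2 \left(-1\right) \left(20 + 2 \left(-1\right)\right) + 196} = \sqrt{2 \left(-2\right) \left(20 - 2\right) + 196} = \sqrt{2 \left(-2\right) 18 + 196} = \sqrt{-72 + 196} = \sqrt{124} = 2 \sqrt{31}$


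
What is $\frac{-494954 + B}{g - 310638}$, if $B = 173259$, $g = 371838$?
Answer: $- \frac{64339}{12240} \approx -5.2565$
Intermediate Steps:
$\frac{-494954 + B}{g - 310638} = \frac{-494954 + 173259}{371838 - 310638} = - \frac{321695}{61200} = \left(-321695\right) \frac{1}{61200} = - \frac{64339}{12240}$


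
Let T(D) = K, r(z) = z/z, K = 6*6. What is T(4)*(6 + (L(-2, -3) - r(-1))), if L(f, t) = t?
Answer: 72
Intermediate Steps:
K = 36
r(z) = 1
T(D) = 36
T(4)*(6 + (L(-2, -3) - r(-1))) = 36*(6 + (-3 - 1*1)) = 36*(6 + (-3 - 1)) = 36*(6 - 4) = 36*2 = 72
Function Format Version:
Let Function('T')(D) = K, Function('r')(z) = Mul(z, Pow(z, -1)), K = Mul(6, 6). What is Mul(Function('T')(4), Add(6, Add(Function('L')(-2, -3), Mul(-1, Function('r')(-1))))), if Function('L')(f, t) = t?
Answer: 72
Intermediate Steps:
K = 36
Function('r')(z) = 1
Function('T')(D) = 36
Mul(Function('T')(4), Add(6, Add(Function('L')(-2, -3), Mul(-1, Function('r')(-1))))) = Mul(36, Add(6, Add(-3, Mul(-1, 1)))) = Mul(36, Add(6, Add(-3, -1))) = Mul(36, Add(6, -4)) = Mul(36, 2) = 72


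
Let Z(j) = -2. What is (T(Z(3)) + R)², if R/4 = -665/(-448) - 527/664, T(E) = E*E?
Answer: 80658361/1763584 ≈ 45.735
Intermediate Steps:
T(E) = E²
R = 3669/1328 (R = 4*(-665/(-448) - 527/664) = 4*(-665*(-1/448) - 527*1/664) = 4*(95/64 - 527/664) = 4*(3669/5312) = 3669/1328 ≈ 2.7628)
(T(Z(3)) + R)² = ((-2)² + 3669/1328)² = (4 + 3669/1328)² = (8981/1328)² = 80658361/1763584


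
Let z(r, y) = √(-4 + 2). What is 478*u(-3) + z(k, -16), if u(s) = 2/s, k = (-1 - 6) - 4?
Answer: -956/3 + I*√2 ≈ -318.67 + 1.4142*I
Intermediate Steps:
k = -11 (k = -7 - 4 = -11)
z(r, y) = I*√2 (z(r, y) = √(-2) = I*√2)
478*u(-3) + z(k, -16) = 478*(2/(-3)) + I*√2 = 478*(2*(-⅓)) + I*√2 = 478*(-⅔) + I*√2 = -956/3 + I*√2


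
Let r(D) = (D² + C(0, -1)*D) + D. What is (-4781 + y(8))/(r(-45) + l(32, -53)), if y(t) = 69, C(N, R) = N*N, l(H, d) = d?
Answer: -4712/1927 ≈ -2.4453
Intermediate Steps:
C(N, R) = N²
r(D) = D + D² (r(D) = (D² + 0²*D) + D = (D² + 0*D) + D = (D² + 0) + D = D² + D = D + D²)
(-4781 + y(8))/(r(-45) + l(32, -53)) = (-4781 + 69)/(-45*(1 - 45) - 53) = -4712/(-45*(-44) - 53) = -4712/(1980 - 53) = -4712/1927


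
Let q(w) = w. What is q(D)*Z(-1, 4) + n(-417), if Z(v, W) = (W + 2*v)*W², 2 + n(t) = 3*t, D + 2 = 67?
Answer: 827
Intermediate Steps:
D = 65 (D = -2 + 67 = 65)
n(t) = -2 + 3*t
Z(v, W) = W²*(W + 2*v)
q(D)*Z(-1, 4) + n(-417) = 65*(4²*(4 + 2*(-1))) + (-2 + 3*(-417)) = 65*(16*(4 - 2)) + (-2 - 1251) = 65*(16*2) - 1253 = 65*32 - 1253 = 2080 - 1253 = 827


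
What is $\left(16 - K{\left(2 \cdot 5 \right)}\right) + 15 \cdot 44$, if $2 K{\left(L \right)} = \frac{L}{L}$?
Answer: $\frac{1351}{2} \approx 675.5$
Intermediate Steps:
$K{\left(L \right)} = \frac{1}{2}$ ($K{\left(L \right)} = \frac{L \frac{1}{L}}{2} = \frac{1}{2} \cdot 1 = \frac{1}{2}$)
$\left(16 - K{\left(2 \cdot 5 \right)}\right) + 15 \cdot 44 = \left(16 - \frac{1}{2}\right) + 15 \cdot 44 = \left(16 - \frac{1}{2}\right) + 660 = \frac{31}{2} + 660 = \frac{1351}{2}$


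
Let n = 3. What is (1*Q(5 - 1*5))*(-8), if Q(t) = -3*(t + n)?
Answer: 72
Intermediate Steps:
Q(t) = -9 - 3*t (Q(t) = -3*(t + 3) = -3*(3 + t) = -9 - 3*t)
(1*Q(5 - 1*5))*(-8) = (1*(-9 - 3*(5 - 1*5)))*(-8) = (1*(-9 - 3*(5 - 5)))*(-8) = (1*(-9 - 3*0))*(-8) = (1*(-9 + 0))*(-8) = (1*(-9))*(-8) = -9*(-8) = 72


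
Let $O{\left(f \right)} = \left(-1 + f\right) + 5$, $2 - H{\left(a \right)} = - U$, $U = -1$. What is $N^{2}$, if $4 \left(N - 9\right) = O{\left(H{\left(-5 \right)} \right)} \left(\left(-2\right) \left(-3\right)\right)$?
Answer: $\frac{1089}{4} \approx 272.25$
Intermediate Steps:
$H{\left(a \right)} = 1$ ($H{\left(a \right)} = 2 - \left(-1\right) \left(-1\right) = 2 - 1 = 1$)
$O{\left(f \right)} = 4 + f$
$N = \frac{33}{2}$ ($N = 9 + \frac{\left(4 + 1\right) \left(\left(-2\right) \left(-3\right)\right)}{4} = 9 + \frac{5 \cdot 6}{4} = 9 + \frac{1}{4} \cdot 30 = 9 + \frac{15}{2} = \frac{33}{2} \approx 16.5$)
$N^{2} = \left(\frac{33}{2}\right)^{2} = \frac{1089}{4}$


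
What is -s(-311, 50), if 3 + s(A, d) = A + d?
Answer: 264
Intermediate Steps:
s(A, d) = -3 + A + d (s(A, d) = -3 + (A + d) = -3 + A + d)
-s(-311, 50) = -(-3 - 311 + 50) = -1*(-264) = 264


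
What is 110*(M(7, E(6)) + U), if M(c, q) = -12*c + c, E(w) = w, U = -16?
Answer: -10230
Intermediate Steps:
M(c, q) = -11*c
110*(M(7, E(6)) + U) = 110*(-11*7 - 16) = 110*(-77 - 16) = 110*(-93) = -10230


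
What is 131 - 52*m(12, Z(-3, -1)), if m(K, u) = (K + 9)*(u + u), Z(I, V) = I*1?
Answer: 6683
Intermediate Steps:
Z(I, V) = I
m(K, u) = 2*u*(9 + K) (m(K, u) = (9 + K)*(2*u) = 2*u*(9 + K))
131 - 52*m(12, Z(-3, -1)) = 131 - 104*(-3)*(9 + 12) = 131 - 104*(-3)*21 = 131 - 52*(-126) = 131 + 6552 = 6683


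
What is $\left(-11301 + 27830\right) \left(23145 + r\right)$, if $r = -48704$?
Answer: $-422464711$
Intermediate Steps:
$\left(-11301 + 27830\right) \left(23145 + r\right) = \left(-11301 + 27830\right) \left(23145 - 48704\right) = 16529 \left(-25559\right) = -422464711$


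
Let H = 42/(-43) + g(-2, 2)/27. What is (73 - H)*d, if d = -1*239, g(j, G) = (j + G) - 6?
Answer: -6862885/387 ≈ -17734.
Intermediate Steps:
g(j, G) = -6 + G + j (g(j, G) = (G + j) - 6 = -6 + G + j)
d = -239
H = -464/387 (H = 42/(-43) + (-6 + 2 - 2)/27 = 42*(-1/43) - 6*1/27 = -42/43 - 2/9 = -464/387 ≈ -1.1990)
(73 - H)*d = (73 - 1*(-464/387))*(-239) = (73 + 464/387)*(-239) = (28715/387)*(-239) = -6862885/387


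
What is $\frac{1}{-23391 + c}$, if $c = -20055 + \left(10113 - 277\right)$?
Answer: $- \frac{1}{33610} \approx -2.9753 \cdot 10^{-5}$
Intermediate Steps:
$c = -10219$ ($c = -20055 + 9836 = -10219$)
$\frac{1}{-23391 + c} = \frac{1}{-23391 - 10219} = \frac{1}{-33610} = - \frac{1}{33610}$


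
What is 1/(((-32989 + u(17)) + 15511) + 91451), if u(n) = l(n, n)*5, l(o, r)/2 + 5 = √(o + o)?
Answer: 73923/5464606529 - 10*√34/5464606529 ≈ 1.3517e-5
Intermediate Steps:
l(o, r) = -10 + 2*√2*√o (l(o, r) = -10 + 2*√(o + o) = -10 + 2*√(2*o) = -10 + 2*(√2*√o) = -10 + 2*√2*√o)
u(n) = -50 + 10*√2*√n (u(n) = (-10 + 2*√2*√n)*5 = -50 + 10*√2*√n)
1/(((-32989 + u(17)) + 15511) + 91451) = 1/(((-32989 + (-50 + 10*√2*√17)) + 15511) + 91451) = 1/(((-32989 + (-50 + 10*√34)) + 15511) + 91451) = 1/(((-33039 + 10*√34) + 15511) + 91451) = 1/((-17528 + 10*√34) + 91451) = 1/(73923 + 10*√34)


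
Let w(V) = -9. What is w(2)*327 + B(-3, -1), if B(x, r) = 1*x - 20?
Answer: -2966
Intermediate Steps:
B(x, r) = -20 + x (B(x, r) = x - 20 = -20 + x)
w(2)*327 + B(-3, -1) = -9*327 + (-20 - 3) = -2943 - 23 = -2966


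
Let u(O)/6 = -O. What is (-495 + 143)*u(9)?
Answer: 19008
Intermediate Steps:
u(O) = -6*O (u(O) = 6*(-O) = -6*O)
(-495 + 143)*u(9) = (-495 + 143)*(-6*9) = -352*(-54) = 19008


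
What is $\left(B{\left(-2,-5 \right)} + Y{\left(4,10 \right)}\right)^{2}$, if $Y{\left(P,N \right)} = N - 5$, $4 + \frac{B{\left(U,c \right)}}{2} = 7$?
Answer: $121$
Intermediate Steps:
$B{\left(U,c \right)} = 6$ ($B{\left(U,c \right)} = -8 + 2 \cdot 7 = -8 + 14 = 6$)
$Y{\left(P,N \right)} = -5 + N$ ($Y{\left(P,N \right)} = N - 5 = -5 + N$)
$\left(B{\left(-2,-5 \right)} + Y{\left(4,10 \right)}\right)^{2} = \left(6 + \left(-5 + 10\right)\right)^{2} = \left(6 + 5\right)^{2} = 11^{2} = 121$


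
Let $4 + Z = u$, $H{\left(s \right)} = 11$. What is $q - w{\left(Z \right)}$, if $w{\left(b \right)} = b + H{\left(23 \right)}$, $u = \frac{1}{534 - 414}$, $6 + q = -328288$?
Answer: $- \frac{39396121}{120} \approx -3.283 \cdot 10^{5}$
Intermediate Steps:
$q = -328294$ ($q = -6 - 328288 = -328294$)
$u = \frac{1}{120} \approx 0.0083333$
$Z = - \frac{479}{120}$ ($Z = -4 + \frac{1}{120} = - \frac{479}{120} \approx -3.9917$)
$w{\left(b \right)} = 11 + b$ ($w{\left(b \right)} = b + 11 = 11 + b$)
$q - w{\left(Z \right)} = -328294 - \left(11 - \frac{479}{120}\right) = -328294 - \frac{841}{120} = - \frac{39396121}{120}$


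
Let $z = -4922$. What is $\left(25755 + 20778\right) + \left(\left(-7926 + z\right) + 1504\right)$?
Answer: $35189$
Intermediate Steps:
$\left(25755 + 20778\right) + \left(\left(-7926 + z\right) + 1504\right) = \left(25755 + 20778\right) + \left(\left(-7926 - 4922\right) + 1504\right) = 46533 + \left(-12848 + 1504\right) = 46533 - 11344 = 35189$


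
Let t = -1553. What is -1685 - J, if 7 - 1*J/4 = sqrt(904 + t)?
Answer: -1713 + 4*I*sqrt(649) ≈ -1713.0 + 101.9*I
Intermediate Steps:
J = 28 - 4*I*sqrt(649) (J = 28 - 4*sqrt(904 - 1553) = 28 - 4*I*sqrt(649) ≈ 28.0 - 101.9*I)
-1685 - J = -1685 - (28 - 4*I*sqrt(649)) = -1685 + (-28 + 4*I*sqrt(649)) = -1713 + 4*I*sqrt(649)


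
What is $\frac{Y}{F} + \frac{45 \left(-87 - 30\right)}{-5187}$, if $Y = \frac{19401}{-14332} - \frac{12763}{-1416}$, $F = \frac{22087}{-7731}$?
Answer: $- \frac{636684793635}{382149967192} \approx -1.6661$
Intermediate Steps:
$F = - \frac{22087}{7731}$ ($F = 22087 \left(- \frac{1}{7731}\right) = - \frac{22087}{7731} \approx -2.8569$)
$Y = \frac{38861875}{5073528}$ ($Y = 19401 \left(- \frac{1}{14332}\right) - - \frac{12763}{1416} = - \frac{19401}{14332} + \frac{12763}{1416} = \frac{38861875}{5073528} \approx 7.6597$)
$\frac{Y}{F} + \frac{45 \left(-87 - 30\right)}{-5187} = \frac{38861875}{5073528 \left(- \frac{22087}{7731}\right)} + \frac{45 \left(-87 - 30\right)}{-5187} = \frac{38861875}{5073528} \left(- \frac{7731}{22087}\right) + 45 \left(-117\right) \left(- \frac{1}{5187}\right) = - \frac{7703619375}{2873308024} - - \frac{135}{133} = - \frac{7703619375}{2873308024} + \frac{135}{133} = - \frac{636684793635}{382149967192}$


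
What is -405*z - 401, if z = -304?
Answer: 122719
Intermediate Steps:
-405*z - 401 = -405*(-304) - 401 = 123120 - 401 = 122719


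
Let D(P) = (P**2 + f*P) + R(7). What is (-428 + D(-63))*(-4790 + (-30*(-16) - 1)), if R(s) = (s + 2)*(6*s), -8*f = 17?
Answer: -139775553/8 ≈ -1.7472e+7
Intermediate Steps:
f = -17/8 (f = -1/8*17 = -17/8 ≈ -2.1250)
R(s) = 6*s*(2 + s) (R(s) = (2 + s)*(6*s) = 6*s*(2 + s))
D(P) = 378 + P**2 - 17*P/8 (D(P) = (P**2 - 17*P/8) + 6*7*(2 + 7) = (P**2 - 17*P/8) + 6*7*9 = (P**2 - 17*P/8) + 378 = 378 + P**2 - 17*P/8)
(-428 + D(-63))*(-4790 + (-30*(-16) - 1)) = (-428 + (378 + (-63)**2 - 17/8*(-63)))*(-4790 + (-30*(-16) - 1)) = (-428 + (378 + 3969 + 1071/8))*(-4790 + (480 - 1)) = (-428 + 35847/8)*(-4790 + 479) = (32423/8)*(-4311) = -139775553/8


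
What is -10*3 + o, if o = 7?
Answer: -23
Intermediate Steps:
-10*3 + o = -10*3 + 7 = -30 + 7 = -23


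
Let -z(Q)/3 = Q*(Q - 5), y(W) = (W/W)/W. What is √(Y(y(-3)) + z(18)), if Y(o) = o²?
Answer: I*√6317/3 ≈ 26.493*I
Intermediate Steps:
y(W) = 1/W
z(Q) = -3*Q*(-5 + Q) (z(Q) = -3*Q*(Q - 5) = -3*Q*(-5 + Q))
√(Y(y(-3)) + z(18)) = √((1/(-3))² + 3*18*(5 - 1*18)) = √((-⅓)² + 3*18*(5 - 18)) = √(⅑ + 3*18*(-13)) = √(⅑ - 702) = √(-6317/9) = I*√6317/3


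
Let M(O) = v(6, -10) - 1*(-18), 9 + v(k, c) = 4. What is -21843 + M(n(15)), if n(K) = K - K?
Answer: -21830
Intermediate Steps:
n(K) = 0
v(k, c) = -5 (v(k, c) = -9 + 4 = -5)
M(O) = 13 (M(O) = -5 - 1*(-18) = -5 + 18 = 13)
-21843 + M(n(15)) = -21843 + 13 = -21830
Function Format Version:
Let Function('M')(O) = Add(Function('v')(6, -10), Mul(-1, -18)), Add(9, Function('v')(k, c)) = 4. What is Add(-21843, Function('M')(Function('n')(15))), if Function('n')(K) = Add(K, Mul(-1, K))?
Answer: -21830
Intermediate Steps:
Function('n')(K) = 0
Function('v')(k, c) = -5 (Function('v')(k, c) = Add(-9, 4) = -5)
Function('M')(O) = 13 (Function('M')(O) = Add(-5, Mul(-1, -18)) = Add(-5, 18) = 13)
Add(-21843, Function('M')(Function('n')(15))) = Add(-21843, 13) = -21830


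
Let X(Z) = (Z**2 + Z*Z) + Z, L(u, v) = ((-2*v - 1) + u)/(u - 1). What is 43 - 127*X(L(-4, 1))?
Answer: -15816/25 ≈ -632.64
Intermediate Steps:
L(u, v) = (-1 + u - 2*v)/(-1 + u) (L(u, v) = ((-1 - 2*v) + u)/(-1 + u) = (-1 + u - 2*v)/(-1 + u))
X(Z) = Z + 2*Z**2 (X(Z) = (Z**2 + Z**2) + Z = 2*Z**2 + Z = Z + 2*Z**2)
43 - 127*X(L(-4, 1)) = 43 - 127*(-1 - 4 - 2*1)/(-1 - 4)*(1 + 2*((-1 - 4 - 2*1)/(-1 - 4))) = 43 - 127*(-1 - 4 - 2)/(-5)*(1 + 2*((-1 - 4 - 2)/(-5))) = 43 - 127*(-1/5*(-7))*(1 + 2*(-1/5*(-7))) = 43 - 889*(1 + 2*(7/5))/5 = 43 - 889*(1 + 14/5)/5 = 43 - 889*19/(5*5) = 43 - 127*133/25 = 43 - 16891/25 = -15816/25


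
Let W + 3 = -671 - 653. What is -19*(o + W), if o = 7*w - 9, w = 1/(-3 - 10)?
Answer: 330125/13 ≈ 25394.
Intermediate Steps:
w = -1/13 (w = 1/(-13) = -1/13 ≈ -0.076923)
W = -1327 (W = -3 + (-671 - 653) = -3 - 1324 = -1327)
o = -124/13 (o = 7*(-1/13) - 9 = -7/13 - 9 = -124/13 ≈ -9.5385)
-19*(o + W) = -19*(-124/13 - 1327) = -19*(-17375/13) = 330125/13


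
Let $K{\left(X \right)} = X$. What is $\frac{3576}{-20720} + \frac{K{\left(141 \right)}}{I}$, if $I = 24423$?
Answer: $- \frac{502471}{3012170} \approx -0.16681$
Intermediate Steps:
$\frac{3576}{-20720} + \frac{K{\left(141 \right)}}{I} = \frac{3576}{-20720} + \frac{141}{24423} = 3576 \left(- \frac{1}{20720}\right) + 141 \cdot \frac{1}{24423} = - \frac{447}{2590} + \frac{47}{8141} = - \frac{502471}{3012170}$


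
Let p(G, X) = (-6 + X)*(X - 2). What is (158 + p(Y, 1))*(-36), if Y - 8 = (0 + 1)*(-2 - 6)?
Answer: -5868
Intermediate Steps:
Y = 0 (Y = 8 + (0 + 1)*(-2 - 6) = 8 + 1*(-8) = 8 - 8 = 0)
p(G, X) = (-6 + X)*(-2 + X)
(158 + p(Y, 1))*(-36) = (158 + (12 + 1**2 - 8*1))*(-36) = (158 + (12 + 1 - 8))*(-36) = (158 + 5)*(-36) = 163*(-36) = -5868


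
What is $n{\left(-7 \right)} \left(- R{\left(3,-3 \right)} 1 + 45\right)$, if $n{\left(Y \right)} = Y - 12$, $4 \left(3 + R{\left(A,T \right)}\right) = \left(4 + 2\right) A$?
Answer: $- \frac{1653}{2} \approx -826.5$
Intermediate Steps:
$R{\left(A,T \right)} = -3 + \frac{3 A}{2}$ ($R{\left(A,T \right)} = -3 + \frac{\left(4 + 2\right) A}{4} = -3 + \frac{6 A}{4} = -3 + \frac{3 A}{2}$)
$n{\left(Y \right)} = -12 + Y$
$n{\left(-7 \right)} \left(- R{\left(3,-3 \right)} 1 + 45\right) = \left(-12 - 7\right) \left(- (-3 + \frac{3}{2} \cdot 3) 1 + 45\right) = - 19 \left(- (-3 + \frac{9}{2}) 1 + 45\right) = - 19 \left(\left(-1\right) \frac{3}{2} \cdot 1 + 45\right) = - 19 \left(\left(- \frac{3}{2}\right) 1 + 45\right) = - 19 \left(- \frac{3}{2} + 45\right) = \left(-19\right) \frac{87}{2} = - \frac{1653}{2}$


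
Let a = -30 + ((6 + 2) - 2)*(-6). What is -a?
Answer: 66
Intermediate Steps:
a = -66 (a = -30 + (8 - 2)*(-6) = -30 + 6*(-6) = -30 - 36 = -66)
-a = -1*(-66) = 66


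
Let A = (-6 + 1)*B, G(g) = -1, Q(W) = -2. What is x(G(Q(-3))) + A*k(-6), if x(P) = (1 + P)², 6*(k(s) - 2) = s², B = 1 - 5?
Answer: 160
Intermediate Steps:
B = -4
k(s) = 2 + s²/6
A = 20 (A = (-6 + 1)*(-4) = -5*(-4) = 20)
x(G(Q(-3))) + A*k(-6) = (1 - 1)² + 20*(2 + (⅙)*(-6)²) = 0² + 20*(2 + (⅙)*36) = 0 + 20*(2 + 6) = 0 + 20*8 = 0 + 160 = 160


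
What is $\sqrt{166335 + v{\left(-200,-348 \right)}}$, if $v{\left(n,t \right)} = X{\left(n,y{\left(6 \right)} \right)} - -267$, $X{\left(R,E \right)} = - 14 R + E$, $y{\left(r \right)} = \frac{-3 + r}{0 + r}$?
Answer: $\frac{3 \sqrt{75290}}{2} \approx 411.59$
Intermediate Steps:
$y{\left(r \right)} = \frac{-3 + r}{r}$
$X{\left(R,E \right)} = E - 14 R$
$v{\left(n,t \right)} = \frac{535}{2} - 14 n$ ($v{\left(n,t \right)} = \left(\frac{-3 + 6}{6} - 14 n\right) - -267 = \left(\frac{1}{6} \cdot 3 - 14 n\right) + 267 = \left(\frac{1}{2} - 14 n\right) + 267 = \frac{535}{2} - 14 n$)
$\sqrt{166335 + v{\left(-200,-348 \right)}} = \sqrt{166335 + \left(\frac{535}{2} - -2800\right)} = \sqrt{166335 + \left(\frac{535}{2} + 2800\right)} = \sqrt{166335 + \frac{6135}{2}} = \sqrt{\frac{338805}{2}} = \frac{3 \sqrt{75290}}{2}$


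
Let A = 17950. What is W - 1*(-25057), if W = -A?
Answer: 7107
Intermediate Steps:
W = -17950 (W = -1*17950 = -17950)
W - 1*(-25057) = -17950 - 1*(-25057) = -17950 + 25057 = 7107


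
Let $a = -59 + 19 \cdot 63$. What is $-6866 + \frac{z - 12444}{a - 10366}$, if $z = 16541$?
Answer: $- \frac{63363545}{9228} \approx -6866.4$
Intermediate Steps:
$a = 1138$ ($a = -59 + 1197 = 1138$)
$-6866 + \frac{z - 12444}{a - 10366} = -6866 + \frac{16541 - 12444}{1138 - 10366} = -6866 + \frac{4097}{-9228} = -6866 + 4097 \left(- \frac{1}{9228}\right) = -6866 - \frac{4097}{9228} = - \frac{63363545}{9228}$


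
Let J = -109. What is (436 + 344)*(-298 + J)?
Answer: -317460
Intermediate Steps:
(436 + 344)*(-298 + J) = (436 + 344)*(-298 - 109) = 780*(-407) = -317460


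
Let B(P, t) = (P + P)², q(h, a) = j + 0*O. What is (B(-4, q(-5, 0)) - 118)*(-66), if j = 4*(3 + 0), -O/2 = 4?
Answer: 3564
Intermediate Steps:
O = -8 (O = -2*4 = -8)
j = 12 (j = 4*3 = 12)
q(h, a) = 12 (q(h, a) = 12 + 0*(-8) = 12 + 0 = 12)
B(P, t) = 4*P² (B(P, t) = (2*P)² = 4*P²)
(B(-4, q(-5, 0)) - 118)*(-66) = (4*(-4)² - 118)*(-66) = (4*16 - 118)*(-66) = (64 - 118)*(-66) = -54*(-66) = 3564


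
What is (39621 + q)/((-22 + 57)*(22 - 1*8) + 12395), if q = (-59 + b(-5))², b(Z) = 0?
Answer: 43102/12885 ≈ 3.3451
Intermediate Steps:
q = 3481 (q = (-59 + 0)² = (-59)² = 3481)
(39621 + q)/((-22 + 57)*(22 - 1*8) + 12395) = (39621 + 3481)/((-22 + 57)*(22 - 1*8) + 12395) = 43102/(35*(22 - 8) + 12395) = 43102/(35*14 + 12395) = 43102/(490 + 12395) = 43102/12885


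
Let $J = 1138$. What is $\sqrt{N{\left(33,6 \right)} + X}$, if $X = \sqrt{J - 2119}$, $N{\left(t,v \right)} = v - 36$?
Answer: $\sqrt{-30 + 3 i \sqrt{109}} \approx 2.5856 + 6.0568 i$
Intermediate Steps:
$N{\left(t,v \right)} = -36 + v$ ($N{\left(t,v \right)} = v - 36 = -36 + v$)
$X = 3 i \sqrt{109}$ ($X = \sqrt{1138 - 2119} = \sqrt{-981} = 3 i \sqrt{109} \approx 31.321 i$)
$\sqrt{N{\left(33,6 \right)} + X} = \sqrt{\left(-36 + 6\right) + 3 i \sqrt{109}} = \sqrt{-30 + 3 i \sqrt{109}}$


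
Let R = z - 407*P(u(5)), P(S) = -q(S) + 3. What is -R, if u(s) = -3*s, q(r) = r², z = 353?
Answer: -90707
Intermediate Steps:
P(S) = 3 - S² (P(S) = -S² + 3 = 3 - S²)
R = 90707 (R = 353 - 407*(3 - (-3*5)²) = 353 - 407*(3 - 1*(-15)²) = 353 - 407*(3 - 1*225) = 353 - 407*(3 - 225) = 353 - 407*(-222) = 353 + 90354 = 90707)
-R = -1*90707 = -90707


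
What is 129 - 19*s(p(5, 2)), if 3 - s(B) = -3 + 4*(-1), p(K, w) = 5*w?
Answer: -61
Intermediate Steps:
s(B) = 10 (s(B) = 3 - (-3 + 4*(-1)) = 3 - (-3 - 4) = 3 - 1*(-7) = 3 + 7 = 10)
129 - 19*s(p(5, 2)) = 129 - 19*10 = 129 - 190 = -61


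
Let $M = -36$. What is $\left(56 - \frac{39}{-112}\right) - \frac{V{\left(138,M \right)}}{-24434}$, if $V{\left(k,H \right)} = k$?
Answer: $\frac{77109215}{1368304} \approx 56.354$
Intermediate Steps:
$\left(56 - \frac{39}{-112}\right) - \frac{V{\left(138,M \right)}}{-24434} = \left(56 - \frac{39}{-112}\right) - \frac{138}{-24434} = \left(56 - - \frac{39}{112}\right) - 138 \left(- \frac{1}{24434}\right) = \left(56 + \frac{39}{112}\right) - - \frac{69}{12217} = \frac{6311}{112} + \frac{69}{12217} = \frac{77109215}{1368304}$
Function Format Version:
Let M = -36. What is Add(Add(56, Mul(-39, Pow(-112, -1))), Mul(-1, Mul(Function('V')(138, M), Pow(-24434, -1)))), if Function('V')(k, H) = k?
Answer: Rational(77109215, 1368304) ≈ 56.354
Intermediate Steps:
Add(Add(56, Mul(-39, Pow(-112, -1))), Mul(-1, Mul(Function('V')(138, M), Pow(-24434, -1)))) = Add(Add(56, Mul(-39, Pow(-112, -1))), Mul(-1, Mul(138, Pow(-24434, -1)))) = Add(Add(56, Mul(-39, Rational(-1, 112))), Mul(-1, Mul(138, Rational(-1, 24434)))) = Add(Add(56, Rational(39, 112)), Mul(-1, Rational(-69, 12217))) = Add(Rational(6311, 112), Rational(69, 12217)) = Rational(77109215, 1368304)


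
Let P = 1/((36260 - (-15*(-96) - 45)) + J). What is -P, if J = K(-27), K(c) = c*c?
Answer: -1/35594 ≈ -2.8095e-5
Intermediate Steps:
K(c) = c²
J = 729 (J = (-27)² = 729)
P = 1/35594 (P = 1/((36260 - (-15*(-96) - 45)) + 729) = 1/((36260 - (1440 - 45)) + 729) = 1/((36260 - 1*1395) + 729) = 1/((36260 - 1395) + 729) = 1/(34865 + 729) = 1/35594 ≈ 2.8095e-5)
-P = -1*1/35594 = -1/35594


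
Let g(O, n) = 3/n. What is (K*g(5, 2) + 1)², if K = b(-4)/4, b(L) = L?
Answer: ¼ ≈ 0.25000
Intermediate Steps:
K = -1 (K = -4/4 = -4*¼ = -1)
(K*g(5, 2) + 1)² = (-3/2 + 1)² = (-½)² = ¼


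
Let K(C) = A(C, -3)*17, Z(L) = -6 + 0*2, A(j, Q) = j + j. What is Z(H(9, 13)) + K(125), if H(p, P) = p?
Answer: 4244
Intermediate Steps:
A(j, Q) = 2*j
Z(L) = -6 (Z(L) = -6 + 0 = -6)
K(C) = 34*C (K(C) = (2*C)*17 = 34*C)
Z(H(9, 13)) + K(125) = -6 + 34*125 = -6 + 4250 = 4244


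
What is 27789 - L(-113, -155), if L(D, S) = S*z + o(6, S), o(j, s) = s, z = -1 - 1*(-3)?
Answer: 28254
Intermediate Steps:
z = 2 (z = -1 + 3 = 2)
L(D, S) = 3*S (L(D, S) = S*2 + S = 2*S + S = 3*S)
27789 - L(-113, -155) = 27789 - 3*(-155) = 27789 - 1*(-465) = 27789 + 465 = 28254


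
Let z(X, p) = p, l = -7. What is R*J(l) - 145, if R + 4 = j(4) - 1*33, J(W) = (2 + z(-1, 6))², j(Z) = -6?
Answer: -2897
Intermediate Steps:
J(W) = 64 (J(W) = (2 + 6)² = 8² = 64)
R = -43 (R = -4 + (-6 - 1*33) = -4 + (-6 - 33) = -4 - 39 = -43)
R*J(l) - 145 = -43*64 - 145 = -2752 - 145 = -2897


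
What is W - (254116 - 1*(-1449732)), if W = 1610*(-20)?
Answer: -1736048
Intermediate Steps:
W = -32200
W - (254116 - 1*(-1449732)) = -32200 - (254116 - 1*(-1449732)) = -32200 - (254116 + 1449732) = -32200 - 1*1703848 = -32200 - 1703848 = -1736048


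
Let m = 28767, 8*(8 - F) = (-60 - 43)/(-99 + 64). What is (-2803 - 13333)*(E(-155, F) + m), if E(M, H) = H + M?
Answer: -16163223449/35 ≈ -4.6181e+8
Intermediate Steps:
F = 2137/280 (F = 8 - (-60 - 43)/(8*(-99 + 64)) = 8 - (-103)/(8*(-35)) = 8 - (-103)*(-1)/(8*35) = 8 - 1/8*103/35 = 8 - 103/280 = 2137/280 ≈ 7.6321)
(-2803 - 13333)*(E(-155, F) + m) = (-2803 - 13333)*((2137/280 - 155) + 28767) = -16136*(-41263/280 + 28767) = -16136*8013497/280 = -16163223449/35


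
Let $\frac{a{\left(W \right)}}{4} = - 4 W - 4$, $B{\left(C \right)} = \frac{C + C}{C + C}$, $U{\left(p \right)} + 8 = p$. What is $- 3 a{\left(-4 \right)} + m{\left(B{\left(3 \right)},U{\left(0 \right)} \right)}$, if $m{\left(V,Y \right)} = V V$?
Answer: $-143$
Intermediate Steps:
$U{\left(p \right)} = -8 + p$
$B{\left(C \right)} = 1$ ($B{\left(C \right)} = \frac{2 C}{2 C} = 2 C \frac{1}{2 C} = 1$)
$a{\left(W \right)} = -16 - 16 W$ ($a{\left(W \right)} = 4 \left(- 4 W - 4\right) = 4 \left(-4 - 4 W\right) = -16 - 16 W$)
$m{\left(V,Y \right)} = V^{2}$
$- 3 a{\left(-4 \right)} + m{\left(B{\left(3 \right)},U{\left(0 \right)} \right)} = - 3 \left(-16 - -64\right) + 1^{2} = - 3 \left(-16 + 64\right) + 1 = \left(-3\right) 48 + 1 = -144 + 1 = -143$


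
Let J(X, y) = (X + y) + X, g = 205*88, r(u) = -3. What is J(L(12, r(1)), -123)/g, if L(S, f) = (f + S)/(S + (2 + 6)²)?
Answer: -933/137104 ≈ -0.0068051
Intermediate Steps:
g = 18040
L(S, f) = (S + f)/(64 + S) (L(S, f) = (S + f)/(S + 8²) = (S + f)/(S + 64) = (S + f)/(64 + S))
J(X, y) = y + 2*X
J(L(12, r(1)), -123)/g = (-123 + 2*((12 - 3)/(64 + 12)))/18040 = (-123 + 2*(9/76))*(1/18040) = (-123 + 9/38)*(1/18040) = -4665/38*1/18040 = -933/137104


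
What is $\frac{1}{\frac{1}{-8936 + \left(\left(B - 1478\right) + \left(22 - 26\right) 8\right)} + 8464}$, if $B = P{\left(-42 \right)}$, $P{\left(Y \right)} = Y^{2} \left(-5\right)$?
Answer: $\frac{19266}{163067423} \approx 0.00011815$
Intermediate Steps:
$P{\left(Y \right)} = - 5 Y^{2}$
$B = -8820$ ($B = - 5 \left(-42\right)^{2} = \left(-5\right) 1764 = -8820$)
$\frac{1}{\frac{1}{-8936 + \left(\left(B - 1478\right) + \left(22 - 26\right) 8\right)} + 8464} = \frac{1}{\frac{1}{-8936 + \left(\left(-8820 - 1478\right) + \left(22 - 26\right) 8\right)} + 8464} = \frac{1}{\frac{1}{-8936 - 10330} + 8464} = \frac{1}{\frac{1}{-19266} + 8464} = \frac{1}{- \frac{1}{19266} + 8464} = \frac{1}{\frac{163067423}{19266}} = \frac{19266}{163067423}$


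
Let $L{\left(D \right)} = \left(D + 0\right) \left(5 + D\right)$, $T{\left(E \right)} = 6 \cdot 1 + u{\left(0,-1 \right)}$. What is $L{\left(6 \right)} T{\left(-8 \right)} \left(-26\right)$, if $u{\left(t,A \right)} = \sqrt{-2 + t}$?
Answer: $-10296 - 1716 i \sqrt{2} \approx -10296.0 - 2426.8 i$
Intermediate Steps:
$T{\left(E \right)} = 6 + i \sqrt{2}$ ($T{\left(E \right)} = 6 \cdot 1 + \sqrt{-2 + 0} = 6 + \sqrt{-2} = 6 + i \sqrt{2}$)
$L{\left(D \right)} = D \left(5 + D\right)$
$L{\left(6 \right)} T{\left(-8 \right)} \left(-26\right) = 6 \left(5 + 6\right) \left(6 + i \sqrt{2}\right) \left(-26\right) = 6 \cdot 11 \left(6 + i \sqrt{2}\right) \left(-26\right) = 66 \left(6 + i \sqrt{2}\right) \left(-26\right) = \left(396 + 66 i \sqrt{2}\right) \left(-26\right) = -10296 - 1716 i \sqrt{2}$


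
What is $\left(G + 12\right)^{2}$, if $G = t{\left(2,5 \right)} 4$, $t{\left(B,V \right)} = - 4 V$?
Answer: $4624$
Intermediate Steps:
$G = -80$ ($G = \left(-4\right) 5 \cdot 4 = \left(-20\right) 4 = -80$)
$\left(G + 12\right)^{2} = \left(-80 + 12\right)^{2} = \left(-68\right)^{2} = 4624$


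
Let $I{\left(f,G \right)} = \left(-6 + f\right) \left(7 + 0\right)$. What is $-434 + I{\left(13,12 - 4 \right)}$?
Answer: $-385$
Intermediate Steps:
$I{\left(f,G \right)} = -42 + 7 f$ ($I{\left(f,G \right)} = \left(-6 + f\right) 7 = -42 + 7 f$)
$-434 + I{\left(13,12 - 4 \right)} = -434 + \left(-42 + 7 \cdot 13\right) = -434 + \left(-42 + 91\right) = -434 + 49 = -385$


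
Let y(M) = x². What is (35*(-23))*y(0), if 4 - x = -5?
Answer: -65205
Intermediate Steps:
x = 9 (x = 4 - 1*(-5) = 4 + 5 = 9)
y(M) = 81 (y(M) = 9² = 81)
(35*(-23))*y(0) = (35*(-23))*81 = -805*81 = -65205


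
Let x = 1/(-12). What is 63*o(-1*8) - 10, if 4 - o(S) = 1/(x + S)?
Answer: 24230/97 ≈ 249.79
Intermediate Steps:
x = -1/12 ≈ -0.083333
o(S) = 4 - 1/(-1/12 + S)
63*o(-1*8) - 10 = 63*(16*(-1 + 3*(-1*8))/(-1 + 12*(-1*8))) - 10 = 63*(16*(-1 + 3*(-8))/(-1 + 12*(-8))) - 10 = 63*(16*(-1 - 24)/(-1 - 96)) - 10 = 63*(16*(-25)/(-97)) - 10 = 63*(16*(-1/97)*(-25)) - 10 = 63*(400/97) - 10 = 25200/97 - 10 = 24230/97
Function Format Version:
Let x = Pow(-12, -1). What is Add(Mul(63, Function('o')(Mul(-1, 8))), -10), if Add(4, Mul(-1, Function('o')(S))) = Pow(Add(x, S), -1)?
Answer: Rational(24230, 97) ≈ 249.79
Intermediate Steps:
x = Rational(-1, 12) ≈ -0.083333
Function('o')(S) = Add(4, Mul(-1, Pow(Add(Rational(-1, 12), S), -1)))
Add(Mul(63, Function('o')(Mul(-1, 8))), -10) = Add(Mul(63, Mul(16, Pow(Add(-1, Mul(12, Mul(-1, 8))), -1), Add(-1, Mul(3, Mul(-1, 8))))), -10) = Add(Mul(63, Mul(16, Pow(Add(-1, Mul(12, -8)), -1), Add(-1, Mul(3, -8)))), -10) = Add(Mul(63, Mul(16, Pow(Add(-1, -96), -1), Add(-1, -24))), -10) = Add(Mul(63, Mul(16, Pow(-97, -1), -25)), -10) = Add(Mul(63, Mul(16, Rational(-1, 97), -25)), -10) = Add(Mul(63, Rational(400, 97)), -10) = Add(Rational(25200, 97), -10) = Rational(24230, 97)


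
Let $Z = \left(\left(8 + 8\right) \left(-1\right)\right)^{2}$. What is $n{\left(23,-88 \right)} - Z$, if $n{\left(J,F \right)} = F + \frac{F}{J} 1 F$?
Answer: $- \frac{168}{23} \approx -7.3043$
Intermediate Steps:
$Z = 256$ ($Z = \left(16 \left(-1\right)\right)^{2} = \left(-16\right)^{2} = 256$)
$n{\left(J,F \right)} = F + \frac{F^{2}}{J}$ ($n{\left(J,F \right)} = F + \frac{F}{J} F = F + \frac{F^{2}}{J}$)
$n{\left(23,-88 \right)} - Z = - \frac{88 \left(-88 + 23\right)}{23} - 256 = \left(-88\right) \frac{1}{23} \left(-65\right) - 256 = \frac{5720}{23} - 256 = - \frac{168}{23}$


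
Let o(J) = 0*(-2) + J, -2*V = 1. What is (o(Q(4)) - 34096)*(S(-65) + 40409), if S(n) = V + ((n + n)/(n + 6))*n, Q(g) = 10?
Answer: -80976457029/59 ≈ -1.3725e+9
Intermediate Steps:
V = -1/2 (V = -1/2*1 = -1/2 ≈ -0.50000)
o(J) = J (o(J) = 0 + J = J)
S(n) = -1/2 + 2*n**2/(6 + n) (S(n) = -1/2 + ((n + n)/(n + 6))*n = -1/2 + ((2*n)/(6 + n))*n = -1/2 + (2*n/(6 + n))*n = -1/2 + 2*n**2/(6 + n))
(o(Q(4)) - 34096)*(S(-65) + 40409) = (10 - 34096)*((-6 - 1*(-65) + 4*(-65)**2)/(2*(6 - 65)) + 40409) = -34086*((1/2)*(-6 + 65 + 4*4225)/(-59) + 40409) = -34086*((1/2)*(-1/59)*(-6 + 65 + 16900) + 40409) = -34086*((1/2)*(-1/59)*16959 + 40409) = -34086*(-16959/118 + 40409) = -34086*4751303/118 = -80976457029/59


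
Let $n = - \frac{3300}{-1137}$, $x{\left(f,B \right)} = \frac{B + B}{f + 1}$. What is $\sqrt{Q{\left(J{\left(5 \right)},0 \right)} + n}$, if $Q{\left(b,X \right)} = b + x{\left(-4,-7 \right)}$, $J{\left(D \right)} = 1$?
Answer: $\frac{\sqrt{11077791}}{1137} \approx 2.9273$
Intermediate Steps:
$x{\left(f,B \right)} = \frac{2 B}{1 + f}$
$Q{\left(b,X \right)} = \frac{14}{3} + b$ ($Q{\left(b,X \right)} = b + 2 \left(-7\right) \frac{1}{1 - 4} = b + 2 \left(-7\right) \frac{1}{-3} = b + 2 \left(-7\right) \left(- \frac{1}{3}\right) = b + \frac{14}{3} = \frac{14}{3} + b$)
$n = \frac{1100}{379}$ ($n = \left(-3300\right) \left(- \frac{1}{1137}\right) = \frac{1100}{379} \approx 2.9024$)
$\sqrt{Q{\left(J{\left(5 \right)},0 \right)} + n} = \sqrt{\left(\frac{14}{3} + 1\right) + \frac{1100}{379}} = \sqrt{\frac{17}{3} + \frac{1100}{379}} = \sqrt{\frac{9743}{1137}} = \frac{\sqrt{11077791}}{1137}$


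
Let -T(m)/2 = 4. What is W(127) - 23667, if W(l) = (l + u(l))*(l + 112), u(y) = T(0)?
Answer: 4774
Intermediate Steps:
T(m) = -8 (T(m) = -2*4 = -8)
u(y) = -8
W(l) = (-8 + l)*(112 + l) (W(l) = (l - 8)*(l + 112) = (-8 + l)*(112 + l))
W(127) - 23667 = (-896 + 127**2 + 104*127) - 23667 = (-896 + 16129 + 13208) - 23667 = 28441 - 23667 = 4774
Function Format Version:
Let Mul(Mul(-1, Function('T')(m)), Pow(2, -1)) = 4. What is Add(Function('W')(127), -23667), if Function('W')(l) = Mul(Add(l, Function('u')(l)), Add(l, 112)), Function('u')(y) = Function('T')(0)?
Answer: 4774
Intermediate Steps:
Function('T')(m) = -8 (Function('T')(m) = Mul(-2, 4) = -8)
Function('u')(y) = -8
Function('W')(l) = Mul(Add(-8, l), Add(112, l)) (Function('W')(l) = Mul(Add(l, -8), Add(l, 112)) = Mul(Add(-8, l), Add(112, l)))
Add(Function('W')(127), -23667) = Add(Add(-896, Pow(127, 2), Mul(104, 127)), -23667) = Add(Add(-896, 16129, 13208), -23667) = Add(28441, -23667) = 4774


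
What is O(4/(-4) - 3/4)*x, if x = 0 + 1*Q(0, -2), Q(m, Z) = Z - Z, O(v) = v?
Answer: 0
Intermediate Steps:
Q(m, Z) = 0
x = 0 (x = 0 + 1*0 = 0 + 0 = 0)
O(4/(-4) - 3/4)*x = (4/(-4) - 3/4)*0 = (4*(-¼) - 3*¼)*0 = (-1 - ¾)*0 = -7/4*0 = 0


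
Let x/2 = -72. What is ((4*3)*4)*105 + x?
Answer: 4896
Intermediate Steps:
x = -144 (x = 2*(-72) = -144)
((4*3)*4)*105 + x = ((4*3)*4)*105 - 144 = (12*4)*105 - 144 = 48*105 - 144 = 5040 - 144 = 4896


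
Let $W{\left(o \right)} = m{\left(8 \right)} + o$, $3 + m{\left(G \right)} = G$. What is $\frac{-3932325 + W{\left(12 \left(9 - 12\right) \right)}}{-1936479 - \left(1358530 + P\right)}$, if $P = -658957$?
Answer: $\frac{983089}{659013} \approx 1.4918$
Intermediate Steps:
$m{\left(G \right)} = -3 + G$
$W{\left(o \right)} = 5 + o$ ($W{\left(o \right)} = \left(-3 + 8\right) + o = 5 + o$)
$\frac{-3932325 + W{\left(12 \left(9 - 12\right) \right)}}{-1936479 - \left(1358530 + P\right)} = \frac{-3932325 + \left(5 + 12 \left(9 - 12\right)\right)}{-1936479 - 699573} = \frac{-3932325 + \left(5 + 12 \left(-3\right)\right)}{-1936479 + \left(-1358530 + 658957\right)} = \frac{-3932325 + \left(5 - 36\right)}{-1936479 - 699573} = \frac{-3932325 - 31}{-2636052} = \left(-3932356\right) \left(- \frac{1}{2636052}\right) = \frac{983089}{659013}$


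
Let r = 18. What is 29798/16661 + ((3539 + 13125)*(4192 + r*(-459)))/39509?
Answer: -1128813050098/658259449 ≈ -1714.8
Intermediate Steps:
29798/16661 + ((3539 + 13125)*(4192 + r*(-459)))/39509 = 29798/16661 + ((3539 + 13125)*(4192 + 18*(-459)))/39509 = 29798*(1/16661) + (16664*(4192 - 8262))*(1/39509) = 29798/16661 + (16664*(-4070))*(1/39509) = 29798/16661 - 67822480*1/39509 = 29798/16661 - 67822480/39509 = -1128813050098/658259449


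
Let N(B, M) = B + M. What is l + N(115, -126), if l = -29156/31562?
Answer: -188169/15781 ≈ -11.924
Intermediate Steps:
l = -14578/15781 (l = -29156*1/31562 = -14578/15781 ≈ -0.92377)
l + N(115, -126) = -14578/15781 + (115 - 126) = -14578/15781 - 11 = -188169/15781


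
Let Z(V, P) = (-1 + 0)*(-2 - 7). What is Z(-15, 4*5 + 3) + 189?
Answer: 198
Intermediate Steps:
Z(V, P) = 9 (Z(V, P) = -1*(-9) = 9)
Z(-15, 4*5 + 3) + 189 = 9 + 189 = 198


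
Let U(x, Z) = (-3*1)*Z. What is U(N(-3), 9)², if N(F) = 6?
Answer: 729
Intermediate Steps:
U(x, Z) = -3*Z
U(N(-3), 9)² = (-3*9)² = (-27)² = 729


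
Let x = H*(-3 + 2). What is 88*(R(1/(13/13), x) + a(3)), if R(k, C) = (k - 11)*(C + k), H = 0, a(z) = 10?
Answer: 0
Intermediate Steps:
x = 0 (x = 0*(-3 + 2) = 0*(-1) = 0)
R(k, C) = (-11 + k)*(C + k)
88*(R(1/(13/13), x) + a(3)) = 88*(((1/(13/13))² - 11*0 - 11/1 + 0/((13/13))) + 10) = 88*(((1/(13*(1/13)))² + 0 - 11/1 + 0/((13*(1/13)))) + 10) = 88*(((1/1)² + 0 - 11/1 + 0/1) + 10) = 88*((1² + 0 - 11*1 + 0*1) + 10) = 88*((1 + 0 - 11 + 0) + 10) = 88*(-10 + 10) = 88*0 = 0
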